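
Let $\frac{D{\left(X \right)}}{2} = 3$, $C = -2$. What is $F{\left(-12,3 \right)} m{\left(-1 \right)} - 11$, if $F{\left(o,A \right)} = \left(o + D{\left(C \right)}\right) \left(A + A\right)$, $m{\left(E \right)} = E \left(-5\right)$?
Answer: $-191$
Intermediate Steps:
$D{\left(X \right)} = 6$ ($D{\left(X \right)} = 2 \cdot 3 = 6$)
$m{\left(E \right)} = - 5 E$
$F{\left(o,A \right)} = 2 A \left(6 + o\right)$ ($F{\left(o,A \right)} = \left(o + 6\right) \left(A + A\right) = \left(6 + o\right) 2 A = 2 A \left(6 + o\right)$)
$F{\left(-12,3 \right)} m{\left(-1 \right)} - 11 = 2 \cdot 3 \left(6 - 12\right) \left(\left(-5\right) \left(-1\right)\right) - 11 = 2 \cdot 3 \left(-6\right) 5 - 11 = \left(-36\right) 5 - 11 = -180 - 11 = -191$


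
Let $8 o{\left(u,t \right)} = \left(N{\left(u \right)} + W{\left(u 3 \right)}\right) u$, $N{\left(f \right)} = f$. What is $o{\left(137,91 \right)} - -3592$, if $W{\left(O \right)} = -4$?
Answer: $\frac{46957}{8} \approx 5869.6$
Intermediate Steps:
$o{\left(u,t \right)} = \frac{u \left(-4 + u\right)}{8}$ ($o{\left(u,t \right)} = \frac{\left(u - 4\right) u}{8} = \frac{\left(-4 + u\right) u}{8} = \frac{u \left(-4 + u\right)}{8}$)
$o{\left(137,91 \right)} - -3592 = \frac{1}{8} \cdot 137 \left(-4 + 137\right) - -3592 = \frac{1}{8} \cdot 137 \cdot 133 + 3592 = \frac{18221}{8} + 3592 = \frac{46957}{8}$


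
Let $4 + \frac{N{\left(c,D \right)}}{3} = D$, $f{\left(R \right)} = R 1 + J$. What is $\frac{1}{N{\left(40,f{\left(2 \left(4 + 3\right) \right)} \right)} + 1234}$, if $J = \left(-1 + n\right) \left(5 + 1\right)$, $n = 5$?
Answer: $\frac{1}{1336} \approx 0.0007485$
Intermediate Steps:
$J = 24$ ($J = \left(-1 + 5\right) \left(5 + 1\right) = 4 \cdot 6 = 24$)
$f{\left(R \right)} = 24 + R$ ($f{\left(R \right)} = R 1 + 24 = R + 24 = 24 + R$)
$N{\left(c,D \right)} = -12 + 3 D$
$\frac{1}{N{\left(40,f{\left(2 \left(4 + 3\right) \right)} \right)} + 1234} = \frac{1}{\left(-12 + 3 \left(24 + 2 \left(4 + 3\right)\right)\right) + 1234} = \frac{1}{\left(-12 + 3 \left(24 + 2 \cdot 7\right)\right) + 1234} = \frac{1}{\left(-12 + 3 \left(24 + 14\right)\right) + 1234} = \frac{1}{\left(-12 + 3 \cdot 38\right) + 1234} = \frac{1}{\left(-12 + 114\right) + 1234} = \frac{1}{102 + 1234} = \frac{1}{1336}$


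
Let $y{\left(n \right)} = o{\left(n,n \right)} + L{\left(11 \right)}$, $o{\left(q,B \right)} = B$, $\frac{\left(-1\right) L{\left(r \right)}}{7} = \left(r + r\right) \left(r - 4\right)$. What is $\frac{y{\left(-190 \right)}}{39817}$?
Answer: $- \frac{1268}{39817} \approx -0.031846$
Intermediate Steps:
$L{\left(r \right)} = - 14 r \left(-4 + r\right)$ ($L{\left(r \right)} = - 7 \left(r + r\right) \left(r - 4\right) = - 7 \cdot 2 r \left(-4 + r\right) = - 14 r \left(-4 + r\right)$)
$y{\left(n \right)} = -1078 + n$ ($y{\left(n \right)} = n + 14 \cdot 11 \left(4 - 11\right) = n + 14 \cdot 11 \left(-7\right) = n - 1078 = -1078 + n$)
$\frac{y{\left(-190 \right)}}{39817} = \frac{-1078 - 190}{39817} = \left(-1268\right) \frac{1}{39817} = - \frac{1268}{39817}$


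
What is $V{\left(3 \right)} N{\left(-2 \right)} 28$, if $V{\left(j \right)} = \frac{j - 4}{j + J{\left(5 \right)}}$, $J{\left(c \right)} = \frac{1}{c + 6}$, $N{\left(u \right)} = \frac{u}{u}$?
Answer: $- \frac{154}{17} \approx -9.0588$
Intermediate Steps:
$N{\left(u \right)} = 1$
$J{\left(c \right)} = \frac{1}{6 + c}$
$V{\left(j \right)} = \frac{-4 + j}{\frac{1}{11} + j}$ ($V{\left(j \right)} = \frac{j - 4}{j + \frac{1}{6 + 5}} = \frac{-4 + j}{j + \frac{1}{11}} = \frac{-4 + j}{\frac{1}{11} + j}$)
$V{\left(3 \right)} N{\left(-2 \right)} 28 = \frac{11 \left(-4 + 3\right)}{1 + 11 \cdot 3} \cdot 1 \cdot 28 = 11 \frac{1}{1 + 33} \left(-1\right) 1 \cdot 28 = 11 \cdot \frac{1}{34} \left(-1\right) 1 \cdot 28 = \left(- \frac{11}{34}\right) 1 \cdot 28 = \left(- \frac{11}{34}\right) 28 = - \frac{154}{17}$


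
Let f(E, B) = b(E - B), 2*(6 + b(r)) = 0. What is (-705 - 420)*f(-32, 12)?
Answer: 6750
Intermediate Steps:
b(r) = -6 (b(r) = -6 + (½)*0 = -6 + 0 = -6)
f(E, B) = -6
(-705 - 420)*f(-32, 12) = (-705 - 420)*(-6) = -1125*(-6) = 6750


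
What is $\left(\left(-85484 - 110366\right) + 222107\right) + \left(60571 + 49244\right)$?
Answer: $136072$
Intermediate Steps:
$\left(\left(-85484 - 110366\right) + 222107\right) + \left(60571 + 49244\right) = \left(\left(-85484 - 110366\right) + 222107\right) + 109815 = \left(-195850 + 222107\right) + 109815 = 26257 + 109815 = 136072$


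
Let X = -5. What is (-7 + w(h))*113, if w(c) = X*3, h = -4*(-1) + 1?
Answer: -2486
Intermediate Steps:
h = 5 (h = 4 + 1 = 5)
w(c) = -15 (w(c) = -5*3 = -15)
(-7 + w(h))*113 = (-7 - 15)*113 = -22*113 = -2486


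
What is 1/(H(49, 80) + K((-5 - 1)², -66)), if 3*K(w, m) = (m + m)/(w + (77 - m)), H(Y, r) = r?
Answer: 179/14276 ≈ 0.012539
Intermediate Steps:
K(w, m) = 2*m/(3*(77 + w - m)) (K(w, m) = ((m + m)/(w + (77 - m)))/3 = ((2*m)/(77 + w - m))/3 = (2*m/(77 + w - m))/3 = 2*m/(3*(77 + w - m)))
1/(H(49, 80) + K((-5 - 1)², -66)) = 1/(80 + (⅔)*(-66)/(77 + (-5 - 1)² - 1*(-66))) = 1/(80 + (⅔)*(-66)/(77 + (-6)² + 66)) = 1/(80 + (⅔)*(-66)/(77 + 36 + 66)) = 1/(80 + (⅔)*(-66)/179) = 1/(80 + (⅔)*(-66)*(1/179)) = 1/(80 - 44/179) = 1/(14276/179) = 179/14276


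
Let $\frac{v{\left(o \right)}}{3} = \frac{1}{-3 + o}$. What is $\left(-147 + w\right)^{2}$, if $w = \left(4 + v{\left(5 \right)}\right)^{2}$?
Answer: $\frac{218089}{16} \approx 13631.0$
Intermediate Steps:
$v{\left(o \right)} = \frac{3}{-3 + o}$
$w = \frac{121}{4}$ ($w = \left(4 + \frac{3}{-3 + 5}\right)^{2} = \left(4 + \frac{3}{2}\right)^{2} = \left(\frac{11}{2}\right)^{2} = \frac{121}{4} \approx 30.25$)
$\left(-147 + w\right)^{2} = \left(-147 + \frac{121}{4}\right)^{2} = \left(- \frac{467}{4}\right)^{2} = \frac{218089}{16}$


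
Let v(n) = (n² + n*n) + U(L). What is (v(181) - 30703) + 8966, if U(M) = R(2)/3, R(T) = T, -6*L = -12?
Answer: 131357/3 ≈ 43786.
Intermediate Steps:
L = 2 (L = -⅙*(-12) = 2)
U(M) = ⅔ (U(M) = 2/3 = 2*(⅓) = ⅔)
v(n) = ⅔ + 2*n² (v(n) = (n² + n*n) + ⅔ = (n² + n²) + ⅔ = 2*n² + ⅔ = ⅔ + 2*n²)
(v(181) - 30703) + 8966 = ((⅔ + 2*181²) - 30703) + 8966 = ((⅔ + 2*32761) - 30703) + 8966 = ((⅔ + 65522) - 30703) + 8966 = (196568/3 - 30703) + 8966 = 104459/3 + 8966 = 131357/3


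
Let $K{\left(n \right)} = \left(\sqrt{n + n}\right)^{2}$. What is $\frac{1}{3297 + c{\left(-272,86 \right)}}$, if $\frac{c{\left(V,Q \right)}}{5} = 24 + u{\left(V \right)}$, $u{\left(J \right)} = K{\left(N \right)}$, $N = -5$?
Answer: $\frac{1}{3367} \approx 0.000297$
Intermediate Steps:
$K{\left(n \right)} = 2 n$ ($K{\left(n \right)} = \left(\sqrt{2 n}\right)^{2} = \left(\sqrt{2} \sqrt{n}\right)^{2} = 2 n$)
$u{\left(J \right)} = -10$ ($u{\left(J \right)} = 2 \left(-5\right) = -10$)
$c{\left(V,Q \right)} = 70$ ($c{\left(V,Q \right)} = 5 \left(24 - 10\right) = 5 \cdot 14 = 70$)
$\frac{1}{3297 + c{\left(-272,86 \right)}} = \frac{1}{3297 + 70} = \frac{1}{3367}$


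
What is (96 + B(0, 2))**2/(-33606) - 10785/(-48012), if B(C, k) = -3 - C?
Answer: -978057/29879468 ≈ -0.032733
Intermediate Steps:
(96 + B(0, 2))**2/(-33606) - 10785/(-48012) = (96 + (-3 - 1*0))**2/(-33606) - 10785/(-48012) = (96 + (-3 + 0))**2*(-1/33606) - 10785*(-1/48012) = (96 - 3)**2*(-1/33606) + 3595/16004 = 93**2*(-1/33606) + 3595/16004 = 8649*(-1/33606) + 3595/16004 = -961/3734 + 3595/16004 = -978057/29879468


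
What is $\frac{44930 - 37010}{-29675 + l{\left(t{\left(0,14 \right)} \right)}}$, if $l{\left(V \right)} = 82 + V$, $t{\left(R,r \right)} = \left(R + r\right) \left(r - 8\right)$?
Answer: $- \frac{7920}{29509} \approx -0.26839$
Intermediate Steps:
$t{\left(R,r \right)} = \left(-8 + r\right) \left(R + r\right)$ ($t{\left(R,r \right)} = \left(R + r\right) \left(-8 + r\right) = \left(-8 + r\right) \left(R + r\right)$)
$\frac{44930 - 37010}{-29675 + l{\left(t{\left(0,14 \right)} \right)}} = \frac{44930 - 37010}{-29675 + \left(82 + \left(14^{2} - 0 - 112 + 0 \cdot 14\right)\right)} = \frac{7920}{-29675 + \left(82 + \left(196 + 0 - 112 + 0\right)\right)} = \frac{7920}{-29675 + \left(82 + 84\right)} = \frac{7920}{-29675 + 166} = \frac{7920}{-29509} = 7920 \left(- \frac{1}{29509}\right) = - \frac{7920}{29509}$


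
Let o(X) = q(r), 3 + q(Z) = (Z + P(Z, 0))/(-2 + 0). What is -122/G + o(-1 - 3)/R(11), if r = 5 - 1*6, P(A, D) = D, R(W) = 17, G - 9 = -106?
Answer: 3663/3298 ≈ 1.1107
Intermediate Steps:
G = -97 (G = 9 - 106 = -97)
r = -1 (r = 5 - 6 = -1)
q(Z) = -3 - Z/2 (q(Z) = -3 + (Z + 0)/(-2 + 0) = -3 + Z/(-2) = -3 + Z*(-½) = -3 - Z/2)
o(X) = -5/2 (o(X) = -3 - ½*(-1) = -3 + ½ = -5/2)
-122/G + o(-1 - 3)/R(11) = -122/(-97) - 5/2/17 = -122*(-1/97) - 5/2*1/17 = 122/97 - 5/34 = 3663/3298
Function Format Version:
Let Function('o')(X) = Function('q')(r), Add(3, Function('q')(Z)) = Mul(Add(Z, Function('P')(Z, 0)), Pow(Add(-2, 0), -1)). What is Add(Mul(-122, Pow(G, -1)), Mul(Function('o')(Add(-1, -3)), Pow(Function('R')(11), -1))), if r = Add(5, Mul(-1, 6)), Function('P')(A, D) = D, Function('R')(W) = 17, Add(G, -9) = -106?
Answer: Rational(3663, 3298) ≈ 1.1107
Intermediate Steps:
G = -97 (G = Add(9, -106) = -97)
r = -1 (r = Add(5, -6) = -1)
Function('q')(Z) = Add(-3, Mul(Rational(-1, 2), Z)) (Function('q')(Z) = Add(-3, Mul(Add(Z, 0), Pow(Add(-2, 0), -1))) = Add(-3, Mul(Z, Pow(-2, -1))) = Add(-3, Mul(Z, Rational(-1, 2))) = Add(-3, Mul(Rational(-1, 2), Z)))
Function('o')(X) = Rational(-5, 2) (Function('o')(X) = Add(-3, Mul(Rational(-1, 2), -1)) = Add(-3, Rational(1, 2)) = Rational(-5, 2))
Add(Mul(-122, Pow(G, -1)), Mul(Function('o')(Add(-1, -3)), Pow(Function('R')(11), -1))) = Add(Mul(-122, Pow(-97, -1)), Mul(Rational(-5, 2), Pow(17, -1))) = Add(Mul(-122, Rational(-1, 97)), Mul(Rational(-5, 2), Rational(1, 17))) = Add(Rational(122, 97), Rational(-5, 34)) = Rational(3663, 3298)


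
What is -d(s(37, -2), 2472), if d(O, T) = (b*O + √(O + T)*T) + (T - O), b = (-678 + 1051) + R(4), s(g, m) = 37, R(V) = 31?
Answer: -17383 - 2472*√2509 ≈ -1.4121e+5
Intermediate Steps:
b = 404 (b = (-678 + 1051) + 31 = 373 + 31 = 404)
d(O, T) = T + 403*O + T*√(O + T) (d(O, T) = (404*O + √(O + T)*T) + (T - O) = (404*O + T*√(O + T)) + (T - O) = T + 403*O + T*√(O + T))
-d(s(37, -2), 2472) = -(2472 + 403*37 + 2472*√(37 + 2472)) = -(2472 + 14911 + 2472*√2509) = -(17383 + 2472*√2509) = -17383 - 2472*√2509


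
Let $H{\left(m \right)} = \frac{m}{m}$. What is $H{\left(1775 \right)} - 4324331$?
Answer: $-4324330$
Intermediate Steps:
$H{\left(m \right)} = 1$
$H{\left(1775 \right)} - 4324331 = 1 - 4324331 = -4324330$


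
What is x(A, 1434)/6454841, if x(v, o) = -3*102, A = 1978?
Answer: -306/6454841 ≈ -4.7406e-5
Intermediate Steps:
x(v, o) = -306
x(A, 1434)/6454841 = -306/6454841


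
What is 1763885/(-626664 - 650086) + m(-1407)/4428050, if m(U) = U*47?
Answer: -631600094/452281027 ≈ -1.3965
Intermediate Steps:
m(U) = 47*U
1763885/(-626664 - 650086) + m(-1407)/4428050 = 1763885/(-626664 - 650086) + (47*(-1407))/4428050 = 1763885/(-1276750) - 66129*1/4428050 = 1763885*(-1/1276750) - 66129/4428050 = -352777/255350 - 66129/4428050 = -631600094/452281027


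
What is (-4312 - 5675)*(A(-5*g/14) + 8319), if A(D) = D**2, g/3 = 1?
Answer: -16286290263/196 ≈ -8.3093e+7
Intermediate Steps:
g = 3 (g = 3*1 = 3)
(-4312 - 5675)*(A(-5*g/14) + 8319) = (-4312 - 5675)*((-15/14)**2 + 8319) = -9987*((-15/14)**2 + 8319) = -9987*(225/196 + 8319) = -9987*1630749/196 = -16286290263/196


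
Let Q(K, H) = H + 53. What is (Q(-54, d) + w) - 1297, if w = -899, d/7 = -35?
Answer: -2388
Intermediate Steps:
d = -245 (d = 7*(-35) = -245)
Q(K, H) = 53 + H
(Q(-54, d) + w) - 1297 = ((53 - 245) - 899) - 1297 = (-192 - 899) - 1297 = -1091 - 1297 = -2388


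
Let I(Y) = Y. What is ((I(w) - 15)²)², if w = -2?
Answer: 83521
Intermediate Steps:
((I(w) - 15)²)² = ((-2 - 15)²)² = ((-17)²)² = 289² = 83521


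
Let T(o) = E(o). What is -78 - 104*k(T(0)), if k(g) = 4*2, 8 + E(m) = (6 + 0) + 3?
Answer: -910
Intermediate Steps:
E(m) = 1 (E(m) = -8 + ((6 + 0) + 3) = -8 + (6 + 3) = -8 + 9 = 1)
T(o) = 1
k(g) = 8
-78 - 104*k(T(0)) = -78 - 104*8 = -78 - 832 = -910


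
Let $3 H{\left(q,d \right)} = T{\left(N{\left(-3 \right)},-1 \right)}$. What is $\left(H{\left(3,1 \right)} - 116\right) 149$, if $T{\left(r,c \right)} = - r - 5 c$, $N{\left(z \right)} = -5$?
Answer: $- \frac{50362}{3} \approx -16787.0$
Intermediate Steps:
$H{\left(q,d \right)} = \frac{10}{3}$ ($H{\left(q,d \right)} = \frac{\left(-1\right) \left(-5\right) - -5}{3} = \frac{5 + 5}{3} = \frac{1}{3} \cdot 10 = \frac{10}{3}$)
$\left(H{\left(3,1 \right)} - 116\right) 149 = \left(\frac{10}{3} - 116\right) 149 = \left(- \frac{338}{3}\right) 149 = - \frac{50362}{3}$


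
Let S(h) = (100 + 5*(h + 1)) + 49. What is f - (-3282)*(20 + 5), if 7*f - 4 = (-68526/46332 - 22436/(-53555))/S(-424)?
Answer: 17295344646234789/210788838260 ≈ 82051.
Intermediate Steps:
S(h) = 154 + 5*h (S(h) = (100 + 5*(1 + h)) + 49 = (100 + (5 + 5*h)) + 49 = (105 + 5*h) + 49 = 154 + 5*h)
f = 120467001789/210788838260 (f = 4/7 + ((-68526/46332 - 22436/(-53555))/(154 + 5*(-424)))/7 = 4/7 + ((-68526*1/46332 - 22436*(-1/53555))/(154 - 2120))/7 = 4/7 + ((-423/286 + 22436/53555)/(-1966))/7 = 4/7 + (-16237069/15316730*(-1/1966))/7 = 4/7 + (1/7)*(16237069/30112691180) = 4/7 + 16237069/210788838260 = 120467001789/210788838260 ≈ 0.57151)
f - (-3282)*(20 + 5) = 120467001789/210788838260 - (-3282)*(20 + 5) = 120467001789/210788838260 - (-3282)*25 = 120467001789/210788838260 - 1*(-82050) = 120467001789/210788838260 + 82050 = 17295344646234789/210788838260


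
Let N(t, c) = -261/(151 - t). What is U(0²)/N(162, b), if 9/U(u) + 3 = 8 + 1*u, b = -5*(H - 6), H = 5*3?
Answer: 11/145 ≈ 0.075862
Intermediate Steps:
H = 15
b = -45 (b = -5*(15 - 6) = -5*9 = -45)
U(u) = 9/(5 + u) (U(u) = 9/(-3 + (8 + 1*u)) = 9/(-3 + (8 + u)) = 9/(5 + u))
U(0²)/N(162, b) = (9/(5 + 0²))/((261/(-151 + 162))) = (9/(5 + 0))/((261/11)) = (9/5)/((261*(1/11))) = (9*(⅕))/(261/11) = (9/5)*(11/261) = 11/145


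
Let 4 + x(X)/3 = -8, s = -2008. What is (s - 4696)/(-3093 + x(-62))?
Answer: 6704/3129 ≈ 2.1425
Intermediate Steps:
x(X) = -36 (x(X) = -12 + 3*(-8) = -12 - 24 = -36)
(s - 4696)/(-3093 + x(-62)) = (-2008 - 4696)/(-3093 - 36) = -6704/(-3129) = -6704*(-1/3129) = 6704/3129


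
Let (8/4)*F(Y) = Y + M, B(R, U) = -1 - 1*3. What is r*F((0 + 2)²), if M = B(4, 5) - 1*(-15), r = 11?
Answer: 165/2 ≈ 82.500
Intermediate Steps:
B(R, U) = -4 (B(R, U) = -1 - 3 = -4)
M = 11 (M = -4 - 1*(-15) = -4 + 15 = 11)
F(Y) = 11/2 + Y/2 (F(Y) = (Y + 11)/2 = (11 + Y)/2 = 11/2 + Y/2)
r*F((0 + 2)²) = 11*(11/2 + (0 + 2)²/2) = 11*(11/2 + (½)*2²) = 11*(11/2 + (½)*4) = 11*(11/2 + 2) = 11*(15/2) = 165/2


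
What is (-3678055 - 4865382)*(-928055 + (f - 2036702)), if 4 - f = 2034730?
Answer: 42712768043071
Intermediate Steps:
f = -2034726 (f = 4 - 1*2034730 = 4 - 2034730 = -2034726)
(-3678055 - 4865382)*(-928055 + (f - 2036702)) = (-3678055 - 4865382)*(-928055 + (-2034726 - 2036702)) = -8543437*(-928055 - 4071428) = -8543437*(-4999483) = 42712768043071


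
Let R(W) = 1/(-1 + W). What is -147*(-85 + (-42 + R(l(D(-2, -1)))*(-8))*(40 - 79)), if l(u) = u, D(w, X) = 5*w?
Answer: -2465337/11 ≈ -2.2412e+5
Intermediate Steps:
-147*(-85 + (-42 + R(l(D(-2, -1)))*(-8))*(40 - 79)) = -147*(-85 + (-42 - 8/(-1 + 5*(-2)))*(40 - 79)) = -147*(-85 + (-42 - 8/(-1 - 10))*(-39)) = -147*(-85 + (-42 - 8/(-11))*(-39)) = -147*(-85 + (-42 - 1/11*(-8))*(-39)) = -147*(-85 + (-42 + 8/11)*(-39)) = -147*(-85 - 454/11*(-39)) = -147*(-85 + 17706/11) = -147*16771/11 = -2465337/11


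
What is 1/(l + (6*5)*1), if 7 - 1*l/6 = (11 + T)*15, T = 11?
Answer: -1/1908 ≈ -0.00052411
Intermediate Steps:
l = -1938 (l = 42 - 6*(11 + 11)*15 = 42 - 132*15 = 42 - 6*330 = 42 - 1980 = -1938)
1/(l + (6*5)*1) = 1/(-1938 + (6*5)*1) = 1/(-1938 + 30*1) = 1/(-1938 + 30) = 1/(-1908) = -1/1908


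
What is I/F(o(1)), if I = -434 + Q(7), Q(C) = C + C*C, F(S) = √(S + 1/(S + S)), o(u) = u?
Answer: -126*√6 ≈ -308.64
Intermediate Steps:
F(S) = √(S + 1/(2*S))
Q(C) = C + C²
I = -378 (I = -434 + 7*(1 + 7) = -434 + 7*8 = -434 + 56 = -378)
I/F(o(1)) = -378*2/√(2/1 + 4*1) = -378*2/√(2*1 + 4) = -378*2/√(2 + 4) = -378*√6/3 = -126*√6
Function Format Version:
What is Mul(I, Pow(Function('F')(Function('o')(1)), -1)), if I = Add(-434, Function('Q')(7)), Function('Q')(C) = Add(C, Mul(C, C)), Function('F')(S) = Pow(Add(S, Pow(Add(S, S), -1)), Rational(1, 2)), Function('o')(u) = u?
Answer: Mul(-126, Pow(6, Rational(1, 2))) ≈ -308.64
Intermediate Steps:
Function('F')(S) = Pow(Add(S, Mul(Rational(1, 2), Pow(S, -1))), Rational(1, 2)) (Function('F')(S) = Pow(Add(S, Pow(Mul(2, S), -1)), Rational(1, 2)) = Pow(Add(S, Mul(Rational(1, 2), Pow(S, -1))), Rational(1, 2)))
Function('Q')(C) = Add(C, Pow(C, 2))
I = -378 (I = Add(-434, Mul(7, Add(1, 7))) = Add(-434, Mul(7, 8)) = Add(-434, 56) = -378)
Mul(I, Pow(Function('F')(Function('o')(1)), -1)) = Mul(-378, Pow(Mul(Rational(1, 2), Pow(Add(Mul(2, Pow(1, -1)), Mul(4, 1)), Rational(1, 2))), -1)) = Mul(-378, Pow(Mul(Rational(1, 2), Pow(Add(Mul(2, 1), 4), Rational(1, 2))), -1)) = Mul(-378, Pow(Mul(Rational(1, 2), Pow(Add(2, 4), Rational(1, 2))), -1)) = Mul(-378, Pow(Mul(Rational(1, 2), Pow(6, Rational(1, 2))), -1)) = Mul(-378, Mul(Rational(1, 3), Pow(6, Rational(1, 2)))) = Mul(-126, Pow(6, Rational(1, 2)))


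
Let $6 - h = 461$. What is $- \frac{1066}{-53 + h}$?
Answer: $\frac{533}{254} \approx 2.0984$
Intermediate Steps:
$h = -455$ ($h = 6 - 461 = -455$)
$- \frac{1066}{-53 + h} = - \frac{1066}{-53 - 455} = - \frac{1066}{-508} = \left(-1066\right) \left(- \frac{1}{508}\right) = \frac{533}{254}$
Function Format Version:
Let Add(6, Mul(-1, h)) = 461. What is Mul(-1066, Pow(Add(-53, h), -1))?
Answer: Rational(533, 254) ≈ 2.0984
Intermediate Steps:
h = -455 (h = Add(6, Mul(-1, 461)) = Add(6, -461) = -455)
Mul(-1066, Pow(Add(-53, h), -1)) = Mul(-1066, Pow(Add(-53, -455), -1)) = Mul(-1066, Pow(-508, -1)) = Mul(-1066, Rational(-1, 508)) = Rational(533, 254)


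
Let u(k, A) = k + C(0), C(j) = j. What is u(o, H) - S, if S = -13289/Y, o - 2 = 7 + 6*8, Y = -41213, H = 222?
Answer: 2335852/41213 ≈ 56.678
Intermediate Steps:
o = 57 (o = 2 + (7 + 6*8) = 2 + (7 + 48) = 2 + 55 = 57)
u(k, A) = k (u(k, A) = k + 0 = k)
S = 13289/41213 (S = -13289/(-41213) = -13289*(-1/41213) = 13289/41213 ≈ 0.32245)
u(o, H) - S = 57 - 1*13289/41213 = 57 - 13289/41213 = 2335852/41213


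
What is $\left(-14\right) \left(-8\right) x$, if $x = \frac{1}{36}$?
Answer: $\frac{28}{9} \approx 3.1111$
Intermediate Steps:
$x = \frac{1}{36} \approx 0.027778$
$\left(-14\right) \left(-8\right) x = \left(-14\right) \left(-8\right) \frac{1}{36} = 112 \cdot \frac{1}{36} = \frac{28}{9}$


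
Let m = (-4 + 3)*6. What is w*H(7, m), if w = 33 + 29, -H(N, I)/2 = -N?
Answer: 868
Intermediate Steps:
m = -6 (m = -1*6 = -6)
H(N, I) = 2*N (H(N, I) = -(-2)*N = 2*N)
w = 62
w*H(7, m) = 62*(2*7) = 62*14 = 868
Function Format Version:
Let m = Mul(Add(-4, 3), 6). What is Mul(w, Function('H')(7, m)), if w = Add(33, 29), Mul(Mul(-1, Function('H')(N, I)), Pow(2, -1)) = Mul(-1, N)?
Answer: 868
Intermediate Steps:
m = -6 (m = Mul(-1, 6) = -6)
Function('H')(N, I) = Mul(2, N) (Function('H')(N, I) = Mul(-2, Mul(-1, N)) = Mul(2, N))
w = 62
Mul(w, Function('H')(7, m)) = Mul(62, Mul(2, 7)) = Mul(62, 14) = 868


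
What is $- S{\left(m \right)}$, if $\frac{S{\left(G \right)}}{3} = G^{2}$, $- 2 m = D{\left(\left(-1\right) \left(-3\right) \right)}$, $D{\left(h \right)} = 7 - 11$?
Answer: $-12$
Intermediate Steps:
$D{\left(h \right)} = -4$
$m = 2$ ($m = \left(- \frac{1}{2}\right) \left(-4\right) = 2$)
$S{\left(G \right)} = 3 G^{2}$
$- S{\left(m \right)} = - 3 \cdot 2^{2} = - 3 \cdot 4 = \left(-1\right) 12 = -12$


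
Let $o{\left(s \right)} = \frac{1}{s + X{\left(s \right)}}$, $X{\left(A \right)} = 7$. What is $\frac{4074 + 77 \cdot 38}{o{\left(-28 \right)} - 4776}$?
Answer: $- \frac{147000}{100297} \approx -1.4656$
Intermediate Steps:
$o{\left(s \right)} = \frac{1}{7 + s}$ ($o{\left(s \right)} = \frac{1}{s + 7} = \frac{1}{7 + s}$)
$\frac{4074 + 77 \cdot 38}{o{\left(-28 \right)} - 4776} = \frac{4074 + 77 \cdot 38}{\frac{1}{7 - 28} - 4776} = \frac{4074 + 2926}{\frac{1}{-21} - 4776} = \frac{7000}{- \frac{1}{21} - 4776} = \frac{7000}{- \frac{100297}{21}} = 7000 \left(- \frac{21}{100297}\right) = - \frac{147000}{100297}$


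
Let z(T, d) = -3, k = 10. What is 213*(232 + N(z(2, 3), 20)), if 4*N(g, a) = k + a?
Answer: 102027/2 ≈ 51014.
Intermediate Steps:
N(g, a) = 5/2 + a/4 (N(g, a) = (10 + a)/4 = 5/2 + a/4)
213*(232 + N(z(2, 3), 20)) = 213*(232 + (5/2 + (¼)*20)) = 213*(232 + (5/2 + 5)) = 213*(232 + 15/2) = 213*(479/2) = 102027/2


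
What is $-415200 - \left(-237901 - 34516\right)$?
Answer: $-142783$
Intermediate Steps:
$-415200 - \left(-237901 - 34516\right) = -415200 - -272417 = -415200 + 272417 = -142783$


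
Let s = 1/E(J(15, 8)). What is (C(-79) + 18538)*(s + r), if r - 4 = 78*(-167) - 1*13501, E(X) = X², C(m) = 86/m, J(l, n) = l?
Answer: -8739157288384/17775 ≈ -4.9165e+8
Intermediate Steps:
r = -26523 (r = 4 + (78*(-167) - 1*13501) = 4 + (-13026 - 13501) = 4 - 26527 = -26523)
s = 1/225 (s = 1/(15²) = 1/225 ≈ 0.0044444)
(C(-79) + 18538)*(s + r) = (86/(-79) + 18538)*(1/225 - 26523) = (86*(-1/79) + 18538)*(-5967674/225) = (-86/79 + 18538)*(-5967674/225) = (1464416/79)*(-5967674/225) = -8739157288384/17775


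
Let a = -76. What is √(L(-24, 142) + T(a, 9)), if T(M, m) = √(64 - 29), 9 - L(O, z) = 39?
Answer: √(-30 + √35) ≈ 4.9075*I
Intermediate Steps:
L(O, z) = -30 (L(O, z) = 9 - 1*39 = 9 - 39 = -30)
T(M, m) = √35
√(L(-24, 142) + T(a, 9)) = √(-30 + √35)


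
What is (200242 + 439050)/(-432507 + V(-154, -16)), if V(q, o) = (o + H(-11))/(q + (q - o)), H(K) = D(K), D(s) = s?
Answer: -186673264/126292017 ≈ -1.4781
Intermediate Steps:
H(K) = K
V(q, o) = (-11 + o)/(-o + 2*q) (V(q, o) = (o - 11)/(q + (q - o)) = (-11 + o)/(-o + 2*q))
(200242 + 439050)/(-432507 + V(-154, -16)) = (200242 + 439050)/(-432507 + (11 - 1*(-16))/(-16 - 2*(-154))) = 639292/(-432507 + (11 + 16)/(-16 + 308)) = 639292/(-432507 + 27/292) = 639292/(-126292017/292) = 639292*(-292/126292017) = -186673264/126292017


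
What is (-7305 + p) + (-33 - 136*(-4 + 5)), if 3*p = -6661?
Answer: -29083/3 ≈ -9694.3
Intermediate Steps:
p = -6661/3 (p = (⅓)*(-6661) = -6661/3 ≈ -2220.3)
(-7305 + p) + (-33 - 136*(-4 + 5)) = (-7305 - 6661/3) + (-33 - 136*(-4 + 5)) = -28576/3 + (-33 - 136) = -28576/3 - 169 = -29083/3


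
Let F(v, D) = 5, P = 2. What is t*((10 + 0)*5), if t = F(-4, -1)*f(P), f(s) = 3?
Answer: 750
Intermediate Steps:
t = 15 (t = 5*3 = 15)
t*((10 + 0)*5) = 15*((10 + 0)*5) = 15*(10*5) = 15*50 = 750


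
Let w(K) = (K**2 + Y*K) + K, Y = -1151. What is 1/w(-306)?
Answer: 1/445536 ≈ 2.2445e-6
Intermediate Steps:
w(K) = K**2 - 1150*K (w(K) = (K**2 - 1151*K) + K = K**2 - 1150*K)
1/w(-306) = 1/(-306*(-1150 - 306)) = 1/(-306*(-1456)) = 1/445536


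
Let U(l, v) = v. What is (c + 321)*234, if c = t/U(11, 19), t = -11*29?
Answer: 1352520/19 ≈ 71185.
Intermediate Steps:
t = -319
c = -319/19 ≈ -16.789
(c + 321)*234 = (-319/19 + 321)*234 = (5780/19)*234 = 1352520/19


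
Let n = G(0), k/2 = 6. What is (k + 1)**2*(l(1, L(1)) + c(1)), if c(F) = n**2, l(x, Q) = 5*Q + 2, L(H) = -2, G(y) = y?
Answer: -1352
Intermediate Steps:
k = 12 (k = 2*6 = 12)
n = 0
l(x, Q) = 2 + 5*Q
c(F) = 0 (c(F) = 0**2 = 0)
(k + 1)**2*(l(1, L(1)) + c(1)) = (12 + 1)**2*((2 + 5*(-2)) + 0) = 13**2*((2 - 10) + 0) = 169*(-8 + 0) = 169*(-8) = -1352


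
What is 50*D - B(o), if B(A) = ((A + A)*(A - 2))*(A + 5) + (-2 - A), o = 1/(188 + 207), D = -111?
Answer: -341919272347/61629875 ≈ -5547.9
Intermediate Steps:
o = 1/395 ≈ 0.0025316
B(A) = -2 - A + 2*A*(-2 + A)*(5 + A) (B(A) = ((2*A)*(-2 + A))*(5 + A) + (-2 - A) = (2*A*(-2 + A))*(5 + A) + (-2 - A) = 2*A*(-2 + A)*(5 + A) + (-2 - A) = -2 - A + 2*A*(-2 + A)*(5 + A))
50*D - B(o) = 50*(-111) - (-2 - 21*1/395 + 2*(1/395)³ + 6*(1/395)²) = -5550 - (-2 - 21/395 + 2*(1/61629875) + 6*(1/156025)) = -5550 - (-2 - 21/395 + 2/61629875 + 6/156025) = -5550 - 1*(-126533903/61629875) = -5550 + 126533903/61629875 = -341919272347/61629875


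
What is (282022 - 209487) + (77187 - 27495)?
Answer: 122227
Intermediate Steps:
(282022 - 209487) + (77187 - 27495) = 72535 + 49692 = 122227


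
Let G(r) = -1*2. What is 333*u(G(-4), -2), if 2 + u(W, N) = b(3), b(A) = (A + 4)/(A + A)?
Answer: -555/2 ≈ -277.50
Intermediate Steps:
G(r) = -2
b(A) = (4 + A)/(2*A) (b(A) = (4 + A)/((2*A)) = (4 + A)*(1/(2*A)) = (4 + A)/(2*A))
u(W, N) = -⅚ (u(W, N) = -2 + (½)*(4 + 3)/3 = -2 + (½)*(⅓)*7 = -2 + 7/6 = -⅚)
333*u(G(-4), -2) = 333*(-⅚) = -555/2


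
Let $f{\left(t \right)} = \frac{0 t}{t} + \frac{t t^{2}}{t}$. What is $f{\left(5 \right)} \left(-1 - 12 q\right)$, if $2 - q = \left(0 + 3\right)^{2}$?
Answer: $2075$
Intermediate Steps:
$q = -7$ ($q = 2 - \left(0 + 3\right)^{2} = 2 - 3^{2} = 2 - 9 = -7$)
$f{\left(t \right)} = t^{2}$ ($f{\left(t \right)} = \frac{0}{t} + \frac{t^{3}}{t} = 0 + t^{2} = t^{2}$)
$f{\left(5 \right)} \left(-1 - 12 q\right) = 5^{2} \left(-1 - -84\right) = 25 \left(-1 + 84\right) = 25 \cdot 83 = 2075$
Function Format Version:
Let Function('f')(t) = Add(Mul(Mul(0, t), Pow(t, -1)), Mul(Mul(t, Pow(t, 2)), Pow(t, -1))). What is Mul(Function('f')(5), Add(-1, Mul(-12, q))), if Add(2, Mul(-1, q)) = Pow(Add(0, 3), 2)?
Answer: 2075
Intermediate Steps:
q = -7 (q = Add(2, Mul(-1, Pow(Add(0, 3), 2))) = Add(2, Mul(-1, Pow(3, 2))) = Add(2, Mul(-1, 9)) = Add(2, -9) = -7)
Function('f')(t) = Pow(t, 2) (Function('f')(t) = Add(Mul(0, Pow(t, -1)), Mul(Pow(t, 3), Pow(t, -1))) = Add(0, Pow(t, 2)) = Pow(t, 2))
Mul(Function('f')(5), Add(-1, Mul(-12, q))) = Mul(Pow(5, 2), Add(-1, Mul(-12, -7))) = Mul(25, Add(-1, 84)) = Mul(25, 83) = 2075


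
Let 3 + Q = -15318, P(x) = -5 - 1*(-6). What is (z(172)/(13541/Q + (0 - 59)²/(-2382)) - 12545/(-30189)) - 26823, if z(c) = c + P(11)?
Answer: -23164822675690220/861262614969 ≈ -26896.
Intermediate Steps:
P(x) = 1 (P(x) = -5 + 6 = 1)
Q = -15321 (Q = -3 - 15318 = -15321)
z(c) = 1 + c (z(c) = c + 1 = 1 + c)
(z(172)/(13541/Q + (0 - 59)²/(-2382)) - 12545/(-30189)) - 26823 = ((1 + 172)/(13541/(-15321) + (0 - 59)²/(-2382)) - 12545/(-30189)) - 26823 = (173/(13541*(-1/15321) + (-59)²*(-1/2382)) - 12545*(-1/30189)) - 26823 = (173/(-13541/15321 + 3481*(-1/2382)) + 12545/30189) - 26823 = (173/(-13541/15321 - 3481/2382) + 12545/30189) - 26823 = (173/(-28529021/12164874) + 12545/30189) - 26823 = (173*(-12164874/28529021) + 12545/30189) - 26823 = (-2104523202/28529021 + 12545/30189) - 26823 = -63175554376733/861262614969 - 26823 = -23164822675690220/861262614969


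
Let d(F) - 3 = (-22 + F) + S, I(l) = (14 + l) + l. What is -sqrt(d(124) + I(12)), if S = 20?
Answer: -sqrt(163) ≈ -12.767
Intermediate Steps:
I(l) = 14 + 2*l
d(F) = 1 + F (d(F) = 3 + ((-22 + F) + 20) = 3 + (-2 + F) = 1 + F)
-sqrt(d(124) + I(12)) = -sqrt((1 + 124) + (14 + 2*12)) = -sqrt(125 + (14 + 24)) = -sqrt(125 + 38) = -sqrt(163)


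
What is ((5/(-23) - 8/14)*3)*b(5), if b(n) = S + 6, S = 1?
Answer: -381/23 ≈ -16.565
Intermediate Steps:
b(n) = 7 (b(n) = 1 + 6 = 7)
((5/(-23) - 8/14)*3)*b(5) = ((5/(-23) - 8/14)*3)*7 = ((5*(-1/23) - 8*1/14)*3)*7 = ((-5/23 - 4/7)*3)*7 = -127/161*3*7 = -381/161*7 = -381/23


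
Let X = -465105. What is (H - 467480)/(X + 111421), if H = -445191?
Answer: 912671/353684 ≈ 2.5805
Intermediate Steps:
(H - 467480)/(X + 111421) = (-445191 - 467480)/(-465105 + 111421) = -912671/(-353684) = -912671*(-1/353684) = 912671/353684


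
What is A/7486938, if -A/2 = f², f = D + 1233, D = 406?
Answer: -2686321/3743469 ≈ -0.71760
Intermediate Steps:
f = 1639 (f = 406 + 1233 = 1639)
A = -5372642 (A = -2*1639² = -2*2686321 = -5372642)
A/7486938 = -5372642/7486938 = -5372642*1/7486938 = -2686321/3743469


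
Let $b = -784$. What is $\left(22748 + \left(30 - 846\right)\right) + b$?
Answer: $21148$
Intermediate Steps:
$\left(22748 + \left(30 - 846\right)\right) + b = \left(22748 + \left(30 - 846\right)\right) - 784 = \left(22748 - 816\right) - 784 = 21932 - 784 = 21148$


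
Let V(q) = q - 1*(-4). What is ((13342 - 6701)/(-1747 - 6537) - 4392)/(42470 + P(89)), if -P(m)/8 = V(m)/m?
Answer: -3238707241/31305948424 ≈ -0.10345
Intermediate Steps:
V(q) = 4 + q (V(q) = q + 4 = 4 + q)
P(m) = -8*(4 + m)/m
((13342 - 6701)/(-1747 - 6537) - 4392)/(42470 + P(89)) = ((13342 - 6701)/(-1747 - 6537) - 4392)/(42470 + (-8 - 32/89)) = (6641/(-8284) - 4392)/(42470 + (-8 - 32*1/89)) = (6641*(-1/8284) - 4392)/(42470 + (-8 - 32/89)) = (-6641/8284 - 4392)/(42470 - 744/89) = -36389969/(8284*3779086/89) = -36389969/8284*89/3779086 = -3238707241/31305948424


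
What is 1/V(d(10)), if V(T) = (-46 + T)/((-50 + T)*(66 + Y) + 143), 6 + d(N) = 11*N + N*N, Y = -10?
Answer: 8767/158 ≈ 55.487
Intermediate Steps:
d(N) = -6 + N² + 11*N (d(N) = -6 + (11*N + N*N) = -6 + (11*N + N²) = -6 + (N² + 11*N) = -6 + N² + 11*N)
V(T) = (-46 + T)/(-2657 + 56*T) (V(T) = (-46 + T)/((-50 + T)*(66 - 10) + 143) = (-46 + T)/((-50 + T)*56 + 143) = (-46 + T)/((-2800 + 56*T) + 143) = (-46 + T)/(-2657 + 56*T))
1/V(d(10)) = 1/((-46 + (-6 + 10² + 11*10))/(-2657 + 56*(-6 + 10² + 11*10))) = 1/((-46 + (-6 + 100 + 110))/(-2657 + 56*(-6 + 100 + 110))) = 1/((-46 + 204)/(-2657 + 56*204)) = 1/(158/(-2657 + 11424)) = 1/(158/8767) = 8767/158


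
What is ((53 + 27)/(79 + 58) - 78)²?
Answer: 112487236/18769 ≈ 5993.3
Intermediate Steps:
((53 + 27)/(79 + 58) - 78)² = (80/137 - 78)² = (-10606/137)² = 112487236/18769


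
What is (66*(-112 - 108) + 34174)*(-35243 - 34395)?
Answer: -1368665252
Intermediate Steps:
(66*(-112 - 108) + 34174)*(-35243 - 34395) = (66*(-220) + 34174)*(-69638) = (-14520 + 34174)*(-69638) = 19654*(-69638) = -1368665252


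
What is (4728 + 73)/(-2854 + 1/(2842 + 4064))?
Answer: -33155706/19709723 ≈ -1.6822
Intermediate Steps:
(4728 + 73)/(-2854 + 1/(2842 + 4064)) = 4801/(-2854 + 1/6906) = 4801/(-19709723/6906) = 4801*(-6906/19709723) = -33155706/19709723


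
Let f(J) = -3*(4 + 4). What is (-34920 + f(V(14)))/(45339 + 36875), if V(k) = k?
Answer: -17472/41107 ≈ -0.42504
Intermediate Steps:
f(J) = -24 (f(J) = -3*8 = -24)
(-34920 + f(V(14)))/(45339 + 36875) = (-34920 - 24)/(45339 + 36875) = -34944/82214 = -34944*1/82214 = -17472/41107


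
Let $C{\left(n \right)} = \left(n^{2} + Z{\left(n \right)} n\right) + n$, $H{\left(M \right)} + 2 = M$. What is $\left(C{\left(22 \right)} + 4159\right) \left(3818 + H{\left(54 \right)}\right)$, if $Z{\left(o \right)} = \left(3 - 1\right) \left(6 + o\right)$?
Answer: $22821390$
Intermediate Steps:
$Z{\left(o \right)} = 12 + 2 o$ ($Z{\left(o \right)} = 2 \left(6 + o\right) = 12 + 2 o$)
$H{\left(M \right)} = -2 + M$
$C{\left(n \right)} = n + n^{2} + n \left(12 + 2 n\right)$ ($C{\left(n \right)} = \left(n^{2} + \left(12 + 2 n\right) n\right) + n = \left(n^{2} + n \left(12 + 2 n\right)\right) + n = n + n^{2} + n \left(12 + 2 n\right)$)
$\left(C{\left(22 \right)} + 4159\right) \left(3818 + H{\left(54 \right)}\right) = \left(22 \left(13 + 3 \cdot 22\right) + 4159\right) \left(3818 + \left(-2 + 54\right)\right) = \left(22 \left(13 + 66\right) + 4159\right) \left(3818 + 52\right) = \left(22 \cdot 79 + 4159\right) 3870 = \left(1738 + 4159\right) 3870 = 5897 \cdot 3870 = 22821390$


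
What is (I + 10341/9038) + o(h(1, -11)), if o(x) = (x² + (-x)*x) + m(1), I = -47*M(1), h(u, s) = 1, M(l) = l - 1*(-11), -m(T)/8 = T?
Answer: -5159395/9038 ≈ -570.86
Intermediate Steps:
m(T) = -8*T
M(l) = 11 + l (M(l) = l + 11 = 11 + l)
I = -564 (I = -47*(11 + 1) = -47*12 = -564)
o(x) = -8 (o(x) = (x² + (-x)*x) - 8*1 = (x² - x²) - 8 = 0 - 8 = -8)
(I + 10341/9038) + o(h(1, -11)) = (-564 + 10341/9038) - 8 = -5087091/9038 - 8 = -5159395/9038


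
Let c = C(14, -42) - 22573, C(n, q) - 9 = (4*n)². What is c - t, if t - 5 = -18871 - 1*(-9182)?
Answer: -9744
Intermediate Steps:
C(n, q) = 9 + 16*n² (C(n, q) = 9 + (4*n)² = 9 + 16*n²)
t = -9684 (t = 5 + (-18871 - 1*(-9182)) = 5 + (-18871 + 9182) = 5 - 9689 = -9684)
c = -19428 (c = (9 + 16*14²) - 22573 = (9 + 16*196) - 22573 = (9 + 3136) - 22573 = 3145 - 22573 = -19428)
c - t = -19428 - 1*(-9684) = -19428 + 9684 = -9744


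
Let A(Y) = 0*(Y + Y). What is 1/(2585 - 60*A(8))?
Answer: 1/2585 ≈ 0.00038685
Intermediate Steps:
A(Y) = 0 (A(Y) = 0*(2*Y) = 0)
1/(2585 - 60*A(8)) = 1/(2585 - 60*0) = 1/(2585 + 0) = 1/2585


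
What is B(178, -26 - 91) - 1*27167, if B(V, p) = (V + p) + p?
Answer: -27223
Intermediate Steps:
B(V, p) = V + 2*p
B(178, -26 - 91) - 1*27167 = (178 + 2*(-26 - 91)) - 1*27167 = (178 + 2*(-117)) - 27167 = (178 - 234) - 27167 = -56 - 27167 = -27223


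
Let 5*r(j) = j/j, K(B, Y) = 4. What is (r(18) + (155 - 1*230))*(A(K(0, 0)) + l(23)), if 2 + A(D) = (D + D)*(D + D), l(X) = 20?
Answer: -30668/5 ≈ -6133.6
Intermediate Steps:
r(j) = ⅕ (r(j) = (j/j)/5 = (⅕)*1 = ⅕)
A(D) = -2 + 4*D² (A(D) = -2 + (D + D)*(D + D) = -2 + (2*D)*(2*D) = -2 + 4*D²)
(r(18) + (155 - 1*230))*(A(K(0, 0)) + l(23)) = (⅕ + (155 - 1*230))*((-2 + 4*4²) + 20) = (⅕ + (155 - 230))*((-2 + 4*16) + 20) = (⅕ - 75)*((-2 + 64) + 20) = -374*(62 + 20)/5 = -374/5*82 = -30668/5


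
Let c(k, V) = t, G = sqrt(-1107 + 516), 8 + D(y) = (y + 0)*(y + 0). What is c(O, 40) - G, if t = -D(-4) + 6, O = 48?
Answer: -2 - I*sqrt(591) ≈ -2.0 - 24.31*I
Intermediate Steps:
D(y) = -8 + y**2 (D(y) = -8 + (y + 0)*(y + 0) = -8 + y*y = -8 + y**2)
G = I*sqrt(591) (G = sqrt(-591) = I*sqrt(591) ≈ 24.31*I)
t = -2 (t = -(-8 + (-4)**2) + 6 = -(-8 + 16) + 6 = -1*8 + 6 = -8 + 6 = -2)
c(k, V) = -2
c(O, 40) - G = -2 - I*sqrt(591)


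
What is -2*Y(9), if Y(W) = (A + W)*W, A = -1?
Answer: -144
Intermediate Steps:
Y(W) = W*(-1 + W) (Y(W) = (-1 + W)*W = W*(-1 + W))
-2*Y(9) = -18*(-1 + 9) = -18*8 = -2*72 = -144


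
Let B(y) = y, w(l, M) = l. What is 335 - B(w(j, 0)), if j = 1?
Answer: 334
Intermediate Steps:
335 - B(w(j, 0)) = 335 - 1*1 = 335 - 1 = 334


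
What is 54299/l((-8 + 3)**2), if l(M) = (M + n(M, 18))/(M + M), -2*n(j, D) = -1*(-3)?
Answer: 5429900/47 ≈ 1.1553e+5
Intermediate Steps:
n(j, D) = -3/2 (n(j, D) = -(-1)*(-3)/2 = -1/2*3 = -3/2)
l(M) = (-3/2 + M)/(2*M) (l(M) = (M - 3/2)/(M + M) = (-3/2 + M)/((2*M)) = (-3/2 + M)*(1/(2*M)) = (-3/2 + M)/(2*M))
54299/l((-8 + 3)**2) = 54299/(((-3 + 2*(-8 + 3)**2)/(4*((-8 + 3)**2)))) = 54299/(((-3 + 2*(-5)**2)/(4*((-5)**2)))) = 54299/(((1/4)*(-3 + 2*25)/25)) = 54299/(((1/4)*(1/25)*(-3 + 50))) = 54299/(((1/4)*(1/25)*47)) = 54299/(47/100) = 54299*(100/47) = 5429900/47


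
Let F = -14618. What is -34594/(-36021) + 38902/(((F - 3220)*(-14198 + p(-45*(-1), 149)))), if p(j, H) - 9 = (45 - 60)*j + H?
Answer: 1513641308987/1575835721595 ≈ 0.96053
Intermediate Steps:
p(j, H) = 9 + H - 15*j (p(j, H) = 9 + ((45 - 60)*j + H) = 9 + (-15*j + H) = 9 + (H - 15*j) = 9 + H - 15*j)
-34594/(-36021) + 38902/(((F - 3220)*(-14198 + p(-45*(-1), 149)))) = -34594/(-36021) + 38902/(((-14618 - 3220)*(-14198 + (9 + 149 - (-675)*(-1))))) = -34594*(-1/36021) + 38902/((-17838*(-14198 + (9 + 149 - 15*45)))) = 34594/36021 + 38902/((-17838*(-14198 + (9 + 149 - 675)))) = 34594/36021 + 38902/((-17838*(-14198 - 517))) = 34594/36021 + 38902/((-17838*(-14715))) = 34594/36021 + 38902/262486170 = 34594/36021 + 38902*(1/262486170) = 34594/36021 + 19451/131243085 = 1513641308987/1575835721595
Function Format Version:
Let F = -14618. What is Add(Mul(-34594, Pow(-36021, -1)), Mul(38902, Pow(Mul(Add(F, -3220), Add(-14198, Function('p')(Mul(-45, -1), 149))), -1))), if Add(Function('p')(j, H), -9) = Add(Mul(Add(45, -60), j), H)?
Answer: Rational(1513641308987, 1575835721595) ≈ 0.96053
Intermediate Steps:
Function('p')(j, H) = Add(9, H, Mul(-15, j)) (Function('p')(j, H) = Add(9, Add(Mul(Add(45, -60), j), H)) = Add(9, Add(Mul(-15, j), H)) = Add(9, Add(H, Mul(-15, j))) = Add(9, H, Mul(-15, j)))
Add(Mul(-34594, Pow(-36021, -1)), Mul(38902, Pow(Mul(Add(F, -3220), Add(-14198, Function('p')(Mul(-45, -1), 149))), -1))) = Add(Mul(-34594, Pow(-36021, -1)), Mul(38902, Pow(Mul(Add(-14618, -3220), Add(-14198, Add(9, 149, Mul(-15, Mul(-45, -1))))), -1))) = Add(Mul(-34594, Rational(-1, 36021)), Mul(38902, Pow(Mul(-17838, Add(-14198, Add(9, 149, Mul(-15, 45)))), -1))) = Add(Rational(34594, 36021), Mul(38902, Pow(Mul(-17838, Add(-14198, Add(9, 149, -675))), -1))) = Add(Rational(34594, 36021), Mul(38902, Pow(Mul(-17838, Add(-14198, -517)), -1))) = Add(Rational(34594, 36021), Mul(38902, Pow(Mul(-17838, -14715), -1))) = Add(Rational(34594, 36021), Mul(38902, Pow(262486170, -1))) = Add(Rational(34594, 36021), Mul(38902, Rational(1, 262486170))) = Add(Rational(34594, 36021), Rational(19451, 131243085)) = Rational(1513641308987, 1575835721595)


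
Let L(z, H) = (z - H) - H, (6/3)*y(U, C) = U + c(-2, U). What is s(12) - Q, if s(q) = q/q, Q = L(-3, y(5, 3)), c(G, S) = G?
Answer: 7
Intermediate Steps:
y(U, C) = -1 + U/2 (y(U, C) = (U - 2)/2 = (-2 + U)/2 = -1 + U/2)
L(z, H) = z - 2*H
Q = -6 (Q = -3 - 2*(-1 + (½)*5) = -3 - 2*(-1 + 5/2) = -3 - 2*3/2 = -3 - 3 = -6)
s(q) = 1
s(12) - Q = 1 - 1*(-6) = 1 + 6 = 7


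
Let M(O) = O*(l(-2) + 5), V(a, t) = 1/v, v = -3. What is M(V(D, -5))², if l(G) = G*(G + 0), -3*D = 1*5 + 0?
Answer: 9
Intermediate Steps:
D = -5/3 (D = -(1*5 + 0)/3 = -(5 + 0)/3 = -⅓*5 = -5/3 ≈ -1.6667)
l(G) = G² (l(G) = G*G = G²)
V(a, t) = -⅓ (V(a, t) = 1/(-3) = -⅓)
M(O) = 9*O (M(O) = O*((-2)² + 5) = O*(4 + 5) = O*9 = 9*O)
M(V(D, -5))² = (9*(-⅓))² = (-3)² = 9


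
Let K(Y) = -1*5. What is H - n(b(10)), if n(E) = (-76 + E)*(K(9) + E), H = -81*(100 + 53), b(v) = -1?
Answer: -12855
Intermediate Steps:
K(Y) = -5
H = -12393 (H = -81*153 = -12393)
n(E) = (-76 + E)*(-5 + E)
H - n(b(10)) = -12393 - (380 + (-1)² - 81*(-1)) = -12393 - (380 + 1 + 81) = -12393 - 1*462 = -12393 - 462 = -12855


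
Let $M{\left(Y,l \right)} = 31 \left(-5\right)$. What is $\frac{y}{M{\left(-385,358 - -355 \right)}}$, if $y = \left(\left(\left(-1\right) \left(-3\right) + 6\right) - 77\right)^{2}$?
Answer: $- \frac{4624}{155} \approx -29.832$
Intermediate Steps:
$y = 4624$ ($y = \left(\left(3 + 6\right) - 77\right)^{2} = \left(9 - 77\right)^{2} = \left(-68\right)^{2} = 4624$)
$M{\left(Y,l \right)} = -155$
$\frac{y}{M{\left(-385,358 - -355 \right)}} = \frac{4624}{-155} = 4624 \left(- \frac{1}{155}\right) = - \frac{4624}{155}$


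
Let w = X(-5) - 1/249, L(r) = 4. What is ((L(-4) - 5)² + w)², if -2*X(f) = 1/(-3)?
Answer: 37249/27556 ≈ 1.3518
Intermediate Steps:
X(f) = ⅙ (X(f) = -½/(-3) = -½*(-⅓) = ⅙)
w = 27/166 (w = ⅙ - 1/249 = 27/166 ≈ 0.16265)
((L(-4) - 5)² + w)² = ((4 - 5)² + 27/166)² = ((-1)² + 27/166)² = (1 + 27/166)² = (193/166)² = 37249/27556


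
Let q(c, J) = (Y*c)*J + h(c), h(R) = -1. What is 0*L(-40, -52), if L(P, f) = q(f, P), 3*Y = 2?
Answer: 0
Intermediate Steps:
Y = 2/3 (Y = (1/3)*2 = 2/3 ≈ 0.66667)
q(c, J) = -1 + 2*J*c/3 (q(c, J) = (2*c/3)*J - 1 = 2*J*c/3 - 1 = -1 + 2*J*c/3)
L(P, f) = -1 + 2*P*f/3
0*L(-40, -52) = 0*(-1 + (2/3)*(-40)*(-52)) = 0*(-1 + 4160/3) = 0*(4157/3) = 0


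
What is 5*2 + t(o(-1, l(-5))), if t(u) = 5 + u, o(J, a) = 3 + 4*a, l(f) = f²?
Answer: 118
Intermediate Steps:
5*2 + t(o(-1, l(-5))) = 5*2 + (5 + (3 + 4*(-5)²)) = 10 + (5 + (3 + 4*25)) = 10 + (5 + (3 + 100)) = 10 + (5 + 103) = 10 + 108 = 118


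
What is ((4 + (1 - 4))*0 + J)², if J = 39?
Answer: 1521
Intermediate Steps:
((4 + (1 - 4))*0 + J)² = ((4 + (1 - 4))*0 + 39)² = ((4 - 3)*0 + 39)² = (1*0 + 39)² = (0 + 39)² = 39² = 1521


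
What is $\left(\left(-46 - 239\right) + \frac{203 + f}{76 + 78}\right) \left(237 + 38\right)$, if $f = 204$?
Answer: $- \frac{1087075}{14} \approx -77648.0$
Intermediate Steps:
$\left(\left(-46 - 239\right) + \frac{203 + f}{76 + 78}\right) \left(237 + 38\right) = \left(\left(-46 - 239\right) + \frac{203 + 204}{76 + 78}\right) \left(237 + 38\right) = \left(\left(-46 - 239\right) + \frac{407}{154}\right) 275 = \left(-285 + 407 \cdot \frac{1}{154}\right) 275 = \left(-285 + \frac{37}{14}\right) 275 = \left(- \frac{3953}{14}\right) 275 = - \frac{1087075}{14}$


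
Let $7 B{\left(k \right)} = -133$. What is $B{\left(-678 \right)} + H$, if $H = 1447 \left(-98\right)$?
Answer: $-141825$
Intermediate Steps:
$B{\left(k \right)} = -19$ ($B{\left(k \right)} = \frac{1}{7} \left(-133\right) = -19$)
$H = -141806$
$B{\left(-678 \right)} + H = -19 - 141806 = -141825$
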